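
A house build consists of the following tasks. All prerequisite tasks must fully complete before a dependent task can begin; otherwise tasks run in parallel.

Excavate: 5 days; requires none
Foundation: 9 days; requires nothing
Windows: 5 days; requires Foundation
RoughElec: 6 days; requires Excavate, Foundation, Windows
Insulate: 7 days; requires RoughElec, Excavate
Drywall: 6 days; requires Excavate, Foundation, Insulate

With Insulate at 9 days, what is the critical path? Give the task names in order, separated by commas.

Foundation, Windows, RoughElec, Insulate, Drywall

As given, the longest chain is Foundation→Windows→RoughElec→Insulate→Drywall = 9+5+6+7+6 = 33, so the finish is 33 days.
Insulate is on the critical path; changing it to 9 makes that path 35 days.
The critical path is still Foundation→Windows→RoughElec→Insulate→Drywall; finish is now 35 days.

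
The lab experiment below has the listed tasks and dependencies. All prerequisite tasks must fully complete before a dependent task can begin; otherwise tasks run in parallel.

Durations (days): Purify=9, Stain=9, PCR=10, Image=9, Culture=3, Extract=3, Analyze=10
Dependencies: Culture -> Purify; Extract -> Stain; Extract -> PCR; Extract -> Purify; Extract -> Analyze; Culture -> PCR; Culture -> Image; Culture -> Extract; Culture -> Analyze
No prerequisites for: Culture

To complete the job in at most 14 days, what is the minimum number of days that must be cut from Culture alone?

2

Current finish: 16 days; target: 14.
Culture is on every critical path, so each day cut from Culture cuts the finish by one (this holds down to a finish of 14).
Need 16 − 14 = 2 days off Culture → Culture becomes 1 day, finish becomes 14.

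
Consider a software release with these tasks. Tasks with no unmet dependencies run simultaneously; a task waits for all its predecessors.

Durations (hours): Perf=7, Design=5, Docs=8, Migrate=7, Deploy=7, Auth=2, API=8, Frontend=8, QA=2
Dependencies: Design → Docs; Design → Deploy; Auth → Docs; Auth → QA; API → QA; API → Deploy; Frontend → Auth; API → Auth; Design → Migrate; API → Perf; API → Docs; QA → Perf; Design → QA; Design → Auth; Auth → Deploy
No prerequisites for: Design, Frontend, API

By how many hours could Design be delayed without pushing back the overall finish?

3

Critical path: Frontend→Auth→QA→Perf = 8+2+2+7 = 19, so the finish is 19 hours.
Longest path through Design: 16 hours (earliest finish 5, latest finish 8).
Slack of Design = 3 − 0 = 3 hours.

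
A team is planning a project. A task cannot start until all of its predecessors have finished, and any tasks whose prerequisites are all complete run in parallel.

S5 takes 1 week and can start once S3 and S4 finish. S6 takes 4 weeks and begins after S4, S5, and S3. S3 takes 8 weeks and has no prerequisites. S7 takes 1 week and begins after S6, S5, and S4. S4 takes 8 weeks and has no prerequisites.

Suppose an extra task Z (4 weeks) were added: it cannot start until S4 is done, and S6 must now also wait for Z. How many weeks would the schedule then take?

17

Originally the schedule takes 14 weeks.
With Z inserted, S6 now waits for max(S4, S5, S3, Z).
New critical path: S4→Z→S6→S7 = 8+4+4+1 = 17 ⇒ 17 weeks.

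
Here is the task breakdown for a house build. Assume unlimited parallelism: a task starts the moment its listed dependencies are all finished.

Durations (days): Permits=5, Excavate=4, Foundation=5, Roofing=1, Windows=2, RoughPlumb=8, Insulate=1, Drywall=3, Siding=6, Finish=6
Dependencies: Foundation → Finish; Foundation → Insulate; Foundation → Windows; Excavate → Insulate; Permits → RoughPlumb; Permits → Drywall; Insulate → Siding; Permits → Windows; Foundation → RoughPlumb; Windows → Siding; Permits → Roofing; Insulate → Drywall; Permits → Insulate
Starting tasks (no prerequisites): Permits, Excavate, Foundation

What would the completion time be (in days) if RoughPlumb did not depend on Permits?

Before: longest chain Permits→Windows→Siding = 5+2+6 = 13, finish 13.
Dropping Permits→RoughPlumb doesn't change RoughPlumb's earliest start (5); another predecessor still binds.
After: Permits→Windows→Siding = 5+2+6 = 13 → 13 days.

13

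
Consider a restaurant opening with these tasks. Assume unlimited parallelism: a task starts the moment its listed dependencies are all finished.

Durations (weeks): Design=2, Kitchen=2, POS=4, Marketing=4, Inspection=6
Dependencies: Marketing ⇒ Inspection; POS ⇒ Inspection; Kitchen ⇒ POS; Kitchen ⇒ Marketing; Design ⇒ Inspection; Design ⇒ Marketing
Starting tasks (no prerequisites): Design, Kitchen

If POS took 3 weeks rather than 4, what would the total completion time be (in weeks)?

The binding path is Kitchen→POS→Inspection = 2+4+6 = 12; finish at 12 weeks.
POS is on the critical path; changing it to 3 makes that path 11 weeks.
Now Design→Marketing→Inspection = 2+4+6 = 12 is longest, so the finish becomes 12 weeks.

12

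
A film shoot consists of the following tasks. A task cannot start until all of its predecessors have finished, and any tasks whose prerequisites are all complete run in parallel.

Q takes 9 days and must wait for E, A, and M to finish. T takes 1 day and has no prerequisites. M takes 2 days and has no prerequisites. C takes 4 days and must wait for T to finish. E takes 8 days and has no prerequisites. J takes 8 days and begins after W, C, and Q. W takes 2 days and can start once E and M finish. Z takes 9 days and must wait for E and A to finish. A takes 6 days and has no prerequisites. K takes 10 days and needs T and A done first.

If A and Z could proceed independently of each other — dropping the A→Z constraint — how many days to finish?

Original critical path: E→Q→J = 8+9+8 = 25 ⇒ 25 days.
Dropping A→Z doesn't change Z's earliest start (8); another predecessor still binds.
New critical path: E→Q→J = 8+9+8 = 25 ⇒ 25 days.

25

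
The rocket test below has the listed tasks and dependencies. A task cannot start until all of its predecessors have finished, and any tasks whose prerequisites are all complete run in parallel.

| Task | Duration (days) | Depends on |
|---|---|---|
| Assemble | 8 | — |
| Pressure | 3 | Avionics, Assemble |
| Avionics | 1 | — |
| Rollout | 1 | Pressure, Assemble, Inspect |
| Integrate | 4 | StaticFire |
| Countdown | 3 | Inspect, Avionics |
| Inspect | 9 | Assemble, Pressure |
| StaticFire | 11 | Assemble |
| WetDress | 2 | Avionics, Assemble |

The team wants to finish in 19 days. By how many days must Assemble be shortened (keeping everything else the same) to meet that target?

4

Current finish: 23 days; target: 19.
Assemble is on every critical path, so each day cut from Assemble cuts the finish by one (this holds down to a finish of 16).
Need 23 − 19 = 4 days off Assemble → Assemble becomes 4 days, finish becomes 19.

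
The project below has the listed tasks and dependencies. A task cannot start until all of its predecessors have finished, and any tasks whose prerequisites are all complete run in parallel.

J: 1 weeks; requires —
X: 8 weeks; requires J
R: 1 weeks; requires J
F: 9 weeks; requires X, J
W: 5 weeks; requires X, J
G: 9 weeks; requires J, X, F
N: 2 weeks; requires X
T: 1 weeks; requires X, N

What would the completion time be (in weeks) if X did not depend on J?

With the dependency in place, J→X→F→G = 1+8+9+9 = 27 sets the finish at 27 weeks.
Without J→X, X's earliest start moves from 1 to 0.
The longest chain is now X→F→G = 8+9+9 = 26, so the project takes 26 weeks.

26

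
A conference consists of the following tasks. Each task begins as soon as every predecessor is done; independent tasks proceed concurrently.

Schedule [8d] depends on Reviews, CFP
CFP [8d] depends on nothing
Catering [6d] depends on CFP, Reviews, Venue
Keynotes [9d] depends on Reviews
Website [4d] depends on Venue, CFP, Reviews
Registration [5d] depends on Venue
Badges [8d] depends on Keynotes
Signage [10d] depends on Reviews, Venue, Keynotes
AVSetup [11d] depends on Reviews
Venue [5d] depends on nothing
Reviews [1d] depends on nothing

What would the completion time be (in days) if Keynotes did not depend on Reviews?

With the dependency in place, Reviews→Keynotes→Signage = 1+9+10 = 20 sets the finish at 20 days.
Without Reviews→Keynotes, Keynotes's earliest start moves from 1 to 0.
After: Keynotes→Signage = 9+10 = 19 → 19 days.

19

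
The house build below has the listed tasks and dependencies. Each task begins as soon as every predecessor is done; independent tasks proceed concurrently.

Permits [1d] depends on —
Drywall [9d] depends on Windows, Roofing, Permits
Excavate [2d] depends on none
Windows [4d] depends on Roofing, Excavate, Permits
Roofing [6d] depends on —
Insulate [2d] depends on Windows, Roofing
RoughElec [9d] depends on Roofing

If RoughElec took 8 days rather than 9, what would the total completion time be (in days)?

The binding path is Roofing→Windows→Drywall = 6+4+9 = 19; finish at 19 days.
RoughElec has 4 days of float (longest path through it is 15).
No other chain overtakes it, so the finish is 19 days.

19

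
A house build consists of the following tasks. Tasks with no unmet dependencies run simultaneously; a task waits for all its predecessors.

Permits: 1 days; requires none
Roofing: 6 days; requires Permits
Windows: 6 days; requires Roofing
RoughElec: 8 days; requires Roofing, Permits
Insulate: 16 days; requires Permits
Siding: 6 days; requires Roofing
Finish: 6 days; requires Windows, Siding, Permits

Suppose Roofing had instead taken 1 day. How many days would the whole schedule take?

17

As given, the longest chain is Permits→Roofing→Windows→Finish = 1+6+6+6 = 19, so the finish is 19 days.
Since Roofing is critical, the -5 change carries straight to that chain (now 14 days).
New critical path: Permits→Insulate = 1+16 = 17 ⇒ 17 days.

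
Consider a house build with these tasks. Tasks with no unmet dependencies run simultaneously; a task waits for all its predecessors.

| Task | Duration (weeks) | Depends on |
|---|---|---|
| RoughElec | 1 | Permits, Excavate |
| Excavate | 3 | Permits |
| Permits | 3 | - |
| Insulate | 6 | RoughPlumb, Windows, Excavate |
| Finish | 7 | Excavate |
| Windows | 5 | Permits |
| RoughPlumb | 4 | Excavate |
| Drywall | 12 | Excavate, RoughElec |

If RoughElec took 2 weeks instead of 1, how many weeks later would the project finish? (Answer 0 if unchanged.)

1

Baseline: Permits→Excavate→RoughElec→Drywall = 3+3+1+12 = 19 → 19 weeks.
RoughElec lies on that path, so at 2 weeks the path becomes 20 weeks.
That remains the longest chain; total 20 weeks.
Change in finish: 20 − 19 = +1 weeks.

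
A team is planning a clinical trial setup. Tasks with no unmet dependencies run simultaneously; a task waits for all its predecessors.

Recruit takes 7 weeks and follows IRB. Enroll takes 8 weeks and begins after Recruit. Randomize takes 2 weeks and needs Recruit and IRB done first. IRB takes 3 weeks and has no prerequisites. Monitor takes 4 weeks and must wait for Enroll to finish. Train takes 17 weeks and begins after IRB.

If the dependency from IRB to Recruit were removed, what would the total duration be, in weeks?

20

Original critical path: IRB→Recruit→Enroll→Monitor = 3+7+8+4 = 22 ⇒ 22 weeks.
Without IRB→Recruit, Recruit's earliest start moves from 3 to 0.
After: IRB→Train = 3+17 = 20 → 20 weeks.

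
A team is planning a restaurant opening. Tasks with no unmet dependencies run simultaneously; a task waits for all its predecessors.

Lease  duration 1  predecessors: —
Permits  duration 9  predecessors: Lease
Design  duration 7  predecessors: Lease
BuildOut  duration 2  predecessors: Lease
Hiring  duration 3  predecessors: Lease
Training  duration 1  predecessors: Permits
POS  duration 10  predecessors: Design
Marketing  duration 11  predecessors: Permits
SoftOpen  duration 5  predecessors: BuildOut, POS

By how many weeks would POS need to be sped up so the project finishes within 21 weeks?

2

Current finish: 23 weeks; target: 21.
POS is on every critical path, so each week cut from POS cuts the finish by one (this holds down to a finish of 21).
Need 23 − 21 = 2 weeks off POS → POS becomes 8 weeks, finish becomes 21.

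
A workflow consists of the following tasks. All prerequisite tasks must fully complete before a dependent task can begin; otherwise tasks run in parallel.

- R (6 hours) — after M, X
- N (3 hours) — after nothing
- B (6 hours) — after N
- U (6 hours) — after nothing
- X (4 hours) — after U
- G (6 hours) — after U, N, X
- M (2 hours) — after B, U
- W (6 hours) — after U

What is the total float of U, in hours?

1

The longest chain is N→B→M→R = 3+6+2+6 = 17; overall finish 17 hours.
U finishes as early as 6 and must finish by 7.
Slack of U = 1 − 0 = 1 hour.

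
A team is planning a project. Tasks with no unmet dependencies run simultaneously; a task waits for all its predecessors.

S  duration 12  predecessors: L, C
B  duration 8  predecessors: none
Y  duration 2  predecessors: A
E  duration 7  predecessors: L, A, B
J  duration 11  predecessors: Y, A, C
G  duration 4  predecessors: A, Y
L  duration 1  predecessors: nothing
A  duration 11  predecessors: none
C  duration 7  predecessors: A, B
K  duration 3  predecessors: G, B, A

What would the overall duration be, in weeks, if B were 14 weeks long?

33

Baseline: A→C→S = 11+7+12 = 30 → 30 weeks.
The longest path through B is only 27 weeks, so B has float 3.
The binding chain switches to B→C→S = 14+7+12 = 33; finish 33 weeks.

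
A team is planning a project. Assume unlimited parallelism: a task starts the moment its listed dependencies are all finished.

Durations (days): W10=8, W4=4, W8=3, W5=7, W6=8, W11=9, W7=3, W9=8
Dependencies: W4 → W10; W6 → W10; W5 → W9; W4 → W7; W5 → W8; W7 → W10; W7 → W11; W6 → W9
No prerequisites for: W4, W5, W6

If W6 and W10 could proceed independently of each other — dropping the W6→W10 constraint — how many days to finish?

16

With the dependency in place, W4→W7→W11 = 4+3+9 = 16 sets the finish at 16 days.
Without W6→W10, W10's earliest start moves from 8 to 7.
After: W4→W7→W11 = 4+3+9 = 16 → 16 days.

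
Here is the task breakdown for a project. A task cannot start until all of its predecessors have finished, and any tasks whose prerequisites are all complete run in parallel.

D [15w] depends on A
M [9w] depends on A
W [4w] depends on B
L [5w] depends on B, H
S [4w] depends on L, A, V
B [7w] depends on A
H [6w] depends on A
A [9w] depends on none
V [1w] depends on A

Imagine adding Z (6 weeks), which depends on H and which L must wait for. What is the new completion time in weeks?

Originally the plan takes 25 weeks.
With Z inserted, L now waits for max(B, H, Z).
New critical path: A→H→Z→L→S = 9+6+6+5+4 = 30 ⇒ 30 weeks.

30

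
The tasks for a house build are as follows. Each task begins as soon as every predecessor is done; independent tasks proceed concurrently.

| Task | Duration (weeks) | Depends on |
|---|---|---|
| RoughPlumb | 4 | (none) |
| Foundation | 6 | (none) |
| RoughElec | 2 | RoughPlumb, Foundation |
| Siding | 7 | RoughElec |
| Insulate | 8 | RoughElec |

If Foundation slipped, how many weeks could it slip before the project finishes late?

0

Critical path: Foundation→RoughElec→Insulate = 6+2+8 = 16, so the finish is 16 weeks.
The longest chain containing Foundation totals 16 weeks.
So Foundation can slip 6 − 6 = 0 weeks.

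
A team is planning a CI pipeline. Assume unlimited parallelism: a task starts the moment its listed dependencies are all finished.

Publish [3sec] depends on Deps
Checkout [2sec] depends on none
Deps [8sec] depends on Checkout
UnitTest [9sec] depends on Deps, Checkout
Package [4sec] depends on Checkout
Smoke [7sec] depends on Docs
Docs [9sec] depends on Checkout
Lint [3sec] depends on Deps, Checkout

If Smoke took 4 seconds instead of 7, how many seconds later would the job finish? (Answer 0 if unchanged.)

The binding path is Checkout→Deps→UnitTest = 2+8+9 = 19; finish at 19 seconds.
Smoke has 1 second of float (longest path through it is 18).
The critical path is still Checkout→Deps→UnitTest; finish is now 19 seconds.
Change in finish: 19 − 19 = +0 seconds.

0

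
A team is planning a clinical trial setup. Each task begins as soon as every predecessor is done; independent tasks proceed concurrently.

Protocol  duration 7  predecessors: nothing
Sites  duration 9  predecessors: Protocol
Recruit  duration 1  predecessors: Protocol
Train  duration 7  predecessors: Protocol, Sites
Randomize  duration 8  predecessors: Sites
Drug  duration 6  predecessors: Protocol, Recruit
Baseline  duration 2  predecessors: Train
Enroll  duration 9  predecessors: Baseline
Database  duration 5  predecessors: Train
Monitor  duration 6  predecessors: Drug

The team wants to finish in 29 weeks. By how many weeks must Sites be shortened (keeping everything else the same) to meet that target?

Current finish: 34 weeks; target: 29.
Sites is on every critical path, so each week cut from Sites cuts the finish by one (this holds down to a finish of 26).
Need 34 − 29 = 5 weeks off Sites → Sites becomes 4 weeks, finish becomes 29.

5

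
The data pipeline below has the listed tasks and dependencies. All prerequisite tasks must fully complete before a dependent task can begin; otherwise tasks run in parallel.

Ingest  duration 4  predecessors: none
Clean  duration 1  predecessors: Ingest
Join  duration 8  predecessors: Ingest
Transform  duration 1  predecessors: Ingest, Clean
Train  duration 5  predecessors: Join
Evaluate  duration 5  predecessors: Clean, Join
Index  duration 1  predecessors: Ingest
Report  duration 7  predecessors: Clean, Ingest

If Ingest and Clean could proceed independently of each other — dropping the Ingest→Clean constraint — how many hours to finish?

Before: longest chain Ingest→Join→Train = 4+8+5 = 17, finish 17.
Without Ingest→Clean, Clean's earliest start moves from 4 to 0.
New critical path: Ingest→Join→Train = 4+8+5 = 17 ⇒ 17 hours.

17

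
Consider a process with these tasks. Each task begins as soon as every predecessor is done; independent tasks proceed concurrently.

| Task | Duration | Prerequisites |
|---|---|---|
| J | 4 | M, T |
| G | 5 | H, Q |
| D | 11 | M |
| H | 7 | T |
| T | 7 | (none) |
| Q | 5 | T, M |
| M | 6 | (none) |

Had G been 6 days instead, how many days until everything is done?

Actual critical path: T→H→G = 7+7+5 = 19 ⇒ 19 days.
Since G is critical, the +1 change carries straight to that chain (now 20 days).
The critical path is still T→H→G; finish is now 20 days.

20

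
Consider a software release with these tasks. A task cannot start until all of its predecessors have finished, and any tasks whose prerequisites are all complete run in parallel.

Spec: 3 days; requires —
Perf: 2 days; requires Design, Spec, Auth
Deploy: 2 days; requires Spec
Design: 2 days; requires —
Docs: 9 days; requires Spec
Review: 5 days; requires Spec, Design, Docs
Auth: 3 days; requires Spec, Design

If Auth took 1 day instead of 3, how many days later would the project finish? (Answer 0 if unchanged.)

Critical path before the change: Spec→Docs→Review = 3+9+5 = 17 giving 17 days.
Auth has 9 days of float (longest path through it is 8).
The critical path is still Spec→Docs→Review; finish is now 17 days.
Change in finish: 17 − 17 = +0 days.

0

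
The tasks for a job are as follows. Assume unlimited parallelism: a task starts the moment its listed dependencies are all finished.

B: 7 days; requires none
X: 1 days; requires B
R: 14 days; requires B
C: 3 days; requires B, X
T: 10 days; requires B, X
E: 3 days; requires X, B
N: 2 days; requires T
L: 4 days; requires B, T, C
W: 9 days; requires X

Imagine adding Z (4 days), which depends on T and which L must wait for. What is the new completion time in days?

26

Originally the schedule takes 22 days.
With Z inserted, L now waits for max(B, T, C, Z).
New critical path: B→X→T→Z→L = 7+1+10+4+4 = 26 ⇒ 26 days.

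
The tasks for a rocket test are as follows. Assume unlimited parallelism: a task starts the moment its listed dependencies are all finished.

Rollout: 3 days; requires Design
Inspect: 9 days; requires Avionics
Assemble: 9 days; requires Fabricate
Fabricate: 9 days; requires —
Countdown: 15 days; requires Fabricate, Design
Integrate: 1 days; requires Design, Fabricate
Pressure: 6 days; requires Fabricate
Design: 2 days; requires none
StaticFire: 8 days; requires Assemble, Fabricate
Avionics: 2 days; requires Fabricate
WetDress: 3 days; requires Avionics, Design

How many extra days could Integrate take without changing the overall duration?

The longest chain is Fabricate→Assemble→StaticFire = 9+9+8 = 26; overall finish 26 days.
Longest path through Integrate: 10 days (earliest finish 10, latest finish 26).
Float = 26 − 10 = 16.

16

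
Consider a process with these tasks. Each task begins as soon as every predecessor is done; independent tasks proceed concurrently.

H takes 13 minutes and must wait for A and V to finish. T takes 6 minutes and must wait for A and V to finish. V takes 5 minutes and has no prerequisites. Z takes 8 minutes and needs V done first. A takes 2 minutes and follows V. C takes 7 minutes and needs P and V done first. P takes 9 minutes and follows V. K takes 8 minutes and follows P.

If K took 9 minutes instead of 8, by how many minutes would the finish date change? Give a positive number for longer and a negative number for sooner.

As given, the longest chain is V→P→K = 5+9+8 = 22, so the finish is 22 minutes.
Since K is critical, the +1 change carries straight to that chain (now 23 minutes).
The critical path is still V→P→K; finish is now 23 minutes.
Change in finish: 23 − 22 = +1 minutes.

1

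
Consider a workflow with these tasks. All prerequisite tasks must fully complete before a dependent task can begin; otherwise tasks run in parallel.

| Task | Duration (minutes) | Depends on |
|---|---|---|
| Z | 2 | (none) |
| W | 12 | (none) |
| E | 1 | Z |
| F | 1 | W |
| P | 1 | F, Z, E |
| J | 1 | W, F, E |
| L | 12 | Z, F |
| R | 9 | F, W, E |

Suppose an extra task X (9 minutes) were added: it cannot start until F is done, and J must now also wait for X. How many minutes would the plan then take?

Originally the plan takes 25 minutes.
With X inserted, J now waits for max(W, F, E, X).
New critical path: W→F→L = 12+1+12 = 25 ⇒ 25 minutes.

25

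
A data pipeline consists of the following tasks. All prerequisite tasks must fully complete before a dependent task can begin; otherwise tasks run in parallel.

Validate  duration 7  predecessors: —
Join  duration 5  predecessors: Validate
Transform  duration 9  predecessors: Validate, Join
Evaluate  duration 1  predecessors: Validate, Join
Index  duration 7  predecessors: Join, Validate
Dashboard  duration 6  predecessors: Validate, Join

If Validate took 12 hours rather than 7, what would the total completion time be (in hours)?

The binding path is Validate→Join→Transform = 7+5+9 = 21; finish at 21 hours.
Validate is on the critical path; changing it to 12 makes that path 26 hours.
The critical path is still Validate→Join→Transform; finish is now 26 hours.

26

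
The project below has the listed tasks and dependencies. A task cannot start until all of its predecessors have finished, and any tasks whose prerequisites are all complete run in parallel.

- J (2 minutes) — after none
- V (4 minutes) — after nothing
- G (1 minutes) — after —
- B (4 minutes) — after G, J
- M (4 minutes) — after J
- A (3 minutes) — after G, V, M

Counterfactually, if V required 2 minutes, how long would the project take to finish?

9

Actual critical path: J→M→A = 2+4+3 = 9 ⇒ 9 minutes.
V has 2 minutes of float (longest path through it is 7).
The critical path is still J→M→A; finish is now 9 minutes.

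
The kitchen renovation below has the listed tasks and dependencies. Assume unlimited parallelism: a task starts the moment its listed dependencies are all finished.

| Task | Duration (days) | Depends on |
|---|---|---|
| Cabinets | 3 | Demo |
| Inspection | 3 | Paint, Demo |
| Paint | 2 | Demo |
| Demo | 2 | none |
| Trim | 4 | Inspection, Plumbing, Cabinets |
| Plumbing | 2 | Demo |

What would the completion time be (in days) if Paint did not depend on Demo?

9

Original critical path: Demo→Paint→Inspection→Trim = 2+2+3+4 = 11 ⇒ 11 days.
Without Demo→Paint, Paint's earliest start moves from 2 to 0.
The longest chain is now Demo→Cabinets→Trim = 2+3+4 = 9, so the plan takes 9 days.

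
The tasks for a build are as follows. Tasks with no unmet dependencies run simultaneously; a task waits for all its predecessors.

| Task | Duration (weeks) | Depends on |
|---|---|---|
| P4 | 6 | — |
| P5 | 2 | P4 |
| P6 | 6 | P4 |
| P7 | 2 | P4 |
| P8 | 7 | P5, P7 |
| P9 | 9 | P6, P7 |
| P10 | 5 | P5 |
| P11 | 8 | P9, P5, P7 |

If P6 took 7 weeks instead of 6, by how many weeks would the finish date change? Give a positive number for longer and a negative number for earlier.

1

The binding path is P4→P6→P9→P11 = 6+6+9+8 = 29; finish at 29 weeks.
P6 is on the critical path; changing it to 7 makes that path 30 weeks.
The critical path is still P4→P6→P9→P11; finish is now 30 weeks.
Change in finish: 30 − 29 = +1 weeks.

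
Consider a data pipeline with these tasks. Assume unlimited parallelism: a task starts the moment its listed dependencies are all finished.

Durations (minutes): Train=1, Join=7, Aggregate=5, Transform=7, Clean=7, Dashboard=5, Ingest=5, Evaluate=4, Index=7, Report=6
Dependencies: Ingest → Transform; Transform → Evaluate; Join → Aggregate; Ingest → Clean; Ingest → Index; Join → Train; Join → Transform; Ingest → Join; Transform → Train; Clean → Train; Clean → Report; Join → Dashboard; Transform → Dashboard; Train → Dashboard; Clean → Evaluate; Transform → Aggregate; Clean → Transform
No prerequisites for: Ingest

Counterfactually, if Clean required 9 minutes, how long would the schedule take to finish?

Critical path before the change: Ingest→Clean→Transform→Train→Dashboard = 5+7+7+1+5 = 25 giving 25 minutes.
Clean lies on that path, so at 9 minutes the path becomes 27 minutes.
That remains the longest chain; total 27 minutes.

27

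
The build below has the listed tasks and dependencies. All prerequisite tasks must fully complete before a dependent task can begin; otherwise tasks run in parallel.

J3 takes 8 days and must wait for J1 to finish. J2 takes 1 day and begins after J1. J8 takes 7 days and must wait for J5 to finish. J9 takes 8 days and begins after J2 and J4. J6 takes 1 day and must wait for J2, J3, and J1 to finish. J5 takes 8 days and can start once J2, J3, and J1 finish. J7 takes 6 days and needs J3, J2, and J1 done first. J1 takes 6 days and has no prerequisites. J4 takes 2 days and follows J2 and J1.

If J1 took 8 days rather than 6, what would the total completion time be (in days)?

Actual critical path: J1→J3→J5→J8 = 6+8+8+7 = 29 ⇒ 29 days.
J1 lies on that path, so at 8 days the path becomes 31 days.
That remains the longest chain; total 31 days.

31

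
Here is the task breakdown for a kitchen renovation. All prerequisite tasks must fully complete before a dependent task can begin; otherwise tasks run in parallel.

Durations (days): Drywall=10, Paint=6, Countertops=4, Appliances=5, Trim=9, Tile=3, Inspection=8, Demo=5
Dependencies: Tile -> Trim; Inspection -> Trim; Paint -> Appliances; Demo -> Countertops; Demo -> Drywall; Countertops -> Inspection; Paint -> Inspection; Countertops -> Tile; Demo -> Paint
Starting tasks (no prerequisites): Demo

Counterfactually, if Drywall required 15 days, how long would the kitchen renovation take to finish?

The binding path is Demo→Paint→Inspection→Trim = 5+6+8+9 = 28; finish at 28 days.
The longest path through Drywall is only 15 days, so Drywall has float 13.
No other chain overtakes it, so the finish is 28 days.

28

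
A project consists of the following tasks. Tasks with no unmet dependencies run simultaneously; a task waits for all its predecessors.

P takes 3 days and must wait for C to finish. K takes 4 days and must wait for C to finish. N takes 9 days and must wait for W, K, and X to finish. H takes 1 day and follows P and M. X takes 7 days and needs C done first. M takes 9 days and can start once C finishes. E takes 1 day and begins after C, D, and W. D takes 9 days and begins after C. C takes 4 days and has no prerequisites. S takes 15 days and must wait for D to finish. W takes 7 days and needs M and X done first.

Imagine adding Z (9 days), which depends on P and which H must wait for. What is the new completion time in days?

29

Originally the project takes 29 days.
With Z inserted, H now waits for max(P, M, Z).
New critical path: C→M→W→N = 4+9+7+9 = 29 ⇒ 29 days.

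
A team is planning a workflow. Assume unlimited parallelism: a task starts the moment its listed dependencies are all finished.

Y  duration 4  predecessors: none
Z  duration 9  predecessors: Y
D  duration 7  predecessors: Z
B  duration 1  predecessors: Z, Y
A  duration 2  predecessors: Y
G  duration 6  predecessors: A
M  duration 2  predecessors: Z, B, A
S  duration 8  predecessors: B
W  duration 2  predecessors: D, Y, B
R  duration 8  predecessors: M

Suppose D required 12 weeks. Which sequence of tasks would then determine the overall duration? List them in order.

Y, Z, D, W

Critical path before the change: Y→Z→B→M→R = 4+9+1+2+8 = 24 giving 24 weeks.
D has 2 weeks of float (longest path through it is 22).
New critical path: Y→Z→D→W = 4+9+12+2 = 27 ⇒ 27 weeks.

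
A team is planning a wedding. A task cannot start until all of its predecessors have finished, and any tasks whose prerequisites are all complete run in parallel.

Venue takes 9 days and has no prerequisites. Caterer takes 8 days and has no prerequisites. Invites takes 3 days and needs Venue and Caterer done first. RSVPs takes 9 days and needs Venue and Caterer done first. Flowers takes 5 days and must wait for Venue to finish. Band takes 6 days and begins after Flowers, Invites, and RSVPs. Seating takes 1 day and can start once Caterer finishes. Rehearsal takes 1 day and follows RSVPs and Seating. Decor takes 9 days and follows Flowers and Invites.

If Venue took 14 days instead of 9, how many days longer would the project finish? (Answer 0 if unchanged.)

As given, the longest chain is Venue→RSVPs→Band = 9+9+6 = 24, so the finish is 24 days.
Since Venue is critical, the +5 change carries straight to that chain (now 29 days).
No other chain overtakes it, so the finish is 29 days.
Change in finish: 29 − 24 = +5 days.

5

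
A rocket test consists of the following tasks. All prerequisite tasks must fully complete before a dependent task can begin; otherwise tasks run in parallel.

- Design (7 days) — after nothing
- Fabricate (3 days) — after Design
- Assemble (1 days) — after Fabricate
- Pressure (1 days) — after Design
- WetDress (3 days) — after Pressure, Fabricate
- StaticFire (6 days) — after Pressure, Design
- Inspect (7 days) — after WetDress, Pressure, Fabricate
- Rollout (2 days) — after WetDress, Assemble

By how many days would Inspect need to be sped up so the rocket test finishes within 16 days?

Current finish: 20 days; target: 16.
Inspect is on every critical path, so each day cut from Inspect cuts the finish by one (this holds down to a finish of 15).
Need 20 − 16 = 4 days off Inspect → Inspect becomes 3 days, finish becomes 16.

4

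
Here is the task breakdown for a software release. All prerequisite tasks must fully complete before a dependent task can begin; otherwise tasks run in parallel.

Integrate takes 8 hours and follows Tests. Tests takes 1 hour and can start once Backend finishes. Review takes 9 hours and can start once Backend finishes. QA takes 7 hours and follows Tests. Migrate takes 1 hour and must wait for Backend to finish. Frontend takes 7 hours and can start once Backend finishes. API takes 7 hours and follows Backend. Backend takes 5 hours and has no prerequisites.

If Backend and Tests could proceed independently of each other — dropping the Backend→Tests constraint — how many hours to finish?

14

Before: longest chain Backend→Tests→Integrate = 5+1+8 = 14, finish 14.
Without Backend→Tests, Tests's earliest start moves from 5 to 0.
New critical path: Backend→Review = 5+9 = 14 ⇒ 14 hours.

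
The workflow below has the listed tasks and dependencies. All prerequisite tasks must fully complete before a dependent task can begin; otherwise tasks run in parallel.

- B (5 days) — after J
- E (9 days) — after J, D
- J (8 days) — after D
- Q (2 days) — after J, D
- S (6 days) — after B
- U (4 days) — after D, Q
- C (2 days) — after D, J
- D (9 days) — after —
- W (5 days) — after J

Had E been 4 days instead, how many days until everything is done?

Actual critical path: D→J→B→S = 9+8+5+6 = 28 ⇒ 28 days.
E has 2 days of float (longest path through it is 26).
That remains the longest chain; total 28 days.

28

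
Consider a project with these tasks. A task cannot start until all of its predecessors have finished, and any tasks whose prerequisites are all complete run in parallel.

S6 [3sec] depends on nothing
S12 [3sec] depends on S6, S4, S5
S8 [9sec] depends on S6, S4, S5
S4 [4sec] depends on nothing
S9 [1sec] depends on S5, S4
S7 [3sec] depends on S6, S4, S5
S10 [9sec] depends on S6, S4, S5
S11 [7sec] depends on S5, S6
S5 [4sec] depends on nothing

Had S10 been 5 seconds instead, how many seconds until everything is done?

13

Critical path before the change: S4→S10 = 4+9 = 13 giving 13 seconds.
Since S10 is critical, the -4 change carries straight to that chain (now 9 seconds).
New critical path: S4→S8 = 4+9 = 13 ⇒ 13 seconds.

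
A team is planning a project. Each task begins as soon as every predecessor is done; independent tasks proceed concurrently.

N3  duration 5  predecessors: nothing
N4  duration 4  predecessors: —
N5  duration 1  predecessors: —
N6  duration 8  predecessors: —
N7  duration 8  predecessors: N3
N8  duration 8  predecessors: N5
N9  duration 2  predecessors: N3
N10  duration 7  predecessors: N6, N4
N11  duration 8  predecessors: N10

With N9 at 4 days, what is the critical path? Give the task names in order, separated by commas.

N6, N10, N11

Baseline: N6→N10→N11 = 8+7+8 = 23 → 23 days.
The longest path through N9 is only 7 days, so N9 has float 16.
The critical path is still N6→N10→N11; finish is now 23 days.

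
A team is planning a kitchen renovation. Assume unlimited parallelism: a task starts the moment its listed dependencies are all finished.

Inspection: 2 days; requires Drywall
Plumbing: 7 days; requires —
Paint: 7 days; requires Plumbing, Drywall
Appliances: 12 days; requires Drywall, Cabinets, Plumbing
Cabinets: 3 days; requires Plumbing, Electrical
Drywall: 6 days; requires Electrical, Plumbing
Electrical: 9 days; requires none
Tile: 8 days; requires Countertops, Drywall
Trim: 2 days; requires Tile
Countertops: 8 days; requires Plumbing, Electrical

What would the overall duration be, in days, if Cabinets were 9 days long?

The binding path is Electrical→Drywall→Appliances = 9+6+12 = 27; finish at 27 days.
Cabinets is off the critical path — its longest chain is 24 days, giving 3 of slack.
Now Electrical→Cabinets→Appliances = 9+9+12 = 30 is longest, so the finish becomes 30 days.

30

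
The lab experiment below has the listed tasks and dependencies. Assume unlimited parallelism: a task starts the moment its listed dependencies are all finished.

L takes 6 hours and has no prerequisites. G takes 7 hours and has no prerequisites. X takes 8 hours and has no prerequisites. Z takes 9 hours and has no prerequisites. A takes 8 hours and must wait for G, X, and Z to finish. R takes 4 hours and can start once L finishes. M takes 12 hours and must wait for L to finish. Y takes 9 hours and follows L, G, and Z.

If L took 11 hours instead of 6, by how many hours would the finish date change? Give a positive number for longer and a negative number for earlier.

The binding path is L→M = 6+12 = 18; finish at 18 hours.
L is on the critical path; changing it to 11 makes that path 23 hours.
That remains the longest chain; total 23 hours.
Change in finish: 23 − 18 = +5 hours.

5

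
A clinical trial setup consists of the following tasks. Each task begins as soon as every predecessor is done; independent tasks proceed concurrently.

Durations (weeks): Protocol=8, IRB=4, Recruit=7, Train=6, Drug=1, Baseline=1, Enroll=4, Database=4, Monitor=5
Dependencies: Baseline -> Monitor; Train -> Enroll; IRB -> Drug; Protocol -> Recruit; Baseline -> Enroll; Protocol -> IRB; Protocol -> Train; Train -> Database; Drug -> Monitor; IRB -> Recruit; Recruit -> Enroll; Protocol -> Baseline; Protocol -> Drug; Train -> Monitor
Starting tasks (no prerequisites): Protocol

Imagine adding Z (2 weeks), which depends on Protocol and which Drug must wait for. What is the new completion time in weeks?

23

Originally the schedule takes 23 weeks.
With Z inserted, Drug now waits for max(Protocol, IRB, Z).
New critical path: Protocol→IRB→Recruit→Enroll = 8+4+7+4 = 23 ⇒ 23 weeks.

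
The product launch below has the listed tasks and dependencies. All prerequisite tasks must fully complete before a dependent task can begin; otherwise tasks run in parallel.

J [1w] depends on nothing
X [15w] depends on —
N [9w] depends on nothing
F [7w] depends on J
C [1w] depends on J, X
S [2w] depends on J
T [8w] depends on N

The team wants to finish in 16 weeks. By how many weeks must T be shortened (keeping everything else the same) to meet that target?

Current finish: 17 weeks; target: 16.
T is on every critical path, so each week cut from T cuts the finish by one (this holds down to a finish of 16).
Need 17 − 16 = 1 week off T → T becomes 7 weeks, finish becomes 16.

1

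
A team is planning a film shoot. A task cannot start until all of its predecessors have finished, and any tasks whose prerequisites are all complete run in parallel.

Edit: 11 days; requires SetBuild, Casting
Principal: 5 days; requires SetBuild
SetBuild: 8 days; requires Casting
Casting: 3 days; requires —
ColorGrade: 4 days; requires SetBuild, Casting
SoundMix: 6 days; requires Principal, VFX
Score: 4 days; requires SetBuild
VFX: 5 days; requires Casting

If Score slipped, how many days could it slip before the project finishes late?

The longest chain is Casting→SetBuild→Principal→SoundMix = 3+8+5+6 = 22; overall finish 22 days.
Score finishes as early as 15 and must finish by 22.
So Score can slip 22 − 15 = 7 days.

7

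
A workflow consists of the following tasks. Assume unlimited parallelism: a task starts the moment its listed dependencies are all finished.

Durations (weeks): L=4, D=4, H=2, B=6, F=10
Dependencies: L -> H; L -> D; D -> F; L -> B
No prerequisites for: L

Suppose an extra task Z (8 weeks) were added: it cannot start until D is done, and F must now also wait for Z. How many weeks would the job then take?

26

Originally the job takes 18 weeks.
With Z inserted, F now waits for max(D, Z).
New critical path: L→D→Z→F = 4+4+8+10 = 26 ⇒ 26 weeks.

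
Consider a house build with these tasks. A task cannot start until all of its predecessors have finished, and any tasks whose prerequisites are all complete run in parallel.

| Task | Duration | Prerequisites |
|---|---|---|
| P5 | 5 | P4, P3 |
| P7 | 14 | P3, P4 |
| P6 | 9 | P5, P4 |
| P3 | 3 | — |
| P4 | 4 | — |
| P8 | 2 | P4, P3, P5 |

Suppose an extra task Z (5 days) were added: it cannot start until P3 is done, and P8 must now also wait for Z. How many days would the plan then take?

18

Originally the plan takes 18 days.
With Z inserted, P8 now waits for max(P4, P3, P5, Z).
New critical path: P4→P5→P6 = 4+5+9 = 18 ⇒ 18 days.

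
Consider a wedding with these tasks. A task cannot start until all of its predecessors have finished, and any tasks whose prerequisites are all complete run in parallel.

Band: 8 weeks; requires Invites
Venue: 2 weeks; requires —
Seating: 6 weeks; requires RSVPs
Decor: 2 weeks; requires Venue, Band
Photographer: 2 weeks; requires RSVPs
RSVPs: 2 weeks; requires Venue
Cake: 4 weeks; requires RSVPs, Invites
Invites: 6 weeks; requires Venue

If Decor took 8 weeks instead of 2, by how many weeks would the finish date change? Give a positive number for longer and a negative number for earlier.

Baseline: Venue→Invites→Band→Decor = 2+6+8+2 = 18 → 18 weeks.
Decor lies on that path, so at 8 weeks the path becomes 24 weeks.
No other chain overtakes it, so the finish is 24 weeks.
Change in finish: 24 − 18 = +6 weeks.

6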